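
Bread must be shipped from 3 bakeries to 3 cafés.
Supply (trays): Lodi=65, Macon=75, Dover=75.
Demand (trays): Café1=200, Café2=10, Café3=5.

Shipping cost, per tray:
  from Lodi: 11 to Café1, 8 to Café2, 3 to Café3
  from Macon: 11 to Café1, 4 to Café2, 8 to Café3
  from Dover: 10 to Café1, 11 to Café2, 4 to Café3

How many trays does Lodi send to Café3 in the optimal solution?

Solving gives:
  Lodi→Café1: 60 × 11 = 660
  Lodi→Café3: 5 × 3 = 15
  Macon→Café1: 65 × 11 = 715
  Macon→Café2: 10 × 4 = 40
  Dover→Café1: 75 × 10 = 750
Total cost = 2180.
So Lodi→Café3 carries 5 trays.

5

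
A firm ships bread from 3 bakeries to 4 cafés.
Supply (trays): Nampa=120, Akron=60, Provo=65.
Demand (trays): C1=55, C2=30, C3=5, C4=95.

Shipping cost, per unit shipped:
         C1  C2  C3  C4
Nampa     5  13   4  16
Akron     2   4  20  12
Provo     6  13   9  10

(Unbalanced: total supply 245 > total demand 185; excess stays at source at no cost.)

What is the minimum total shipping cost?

Optimal allocation:
  Nampa–C1: 55 × 5 = 275
  Nampa–C3: 5 × 4 = 20
  Akron–C2: 30 × 4 = 120
  Akron–C4: 30 × 12 = 360
  Provo–C4: 65 × 10 = 650
Total = 275 + 20 + 120 + 360 + 650 = 1425.
(Supply check: Nampa ships 60; Akron ships 60; Provo ships 65.)

1425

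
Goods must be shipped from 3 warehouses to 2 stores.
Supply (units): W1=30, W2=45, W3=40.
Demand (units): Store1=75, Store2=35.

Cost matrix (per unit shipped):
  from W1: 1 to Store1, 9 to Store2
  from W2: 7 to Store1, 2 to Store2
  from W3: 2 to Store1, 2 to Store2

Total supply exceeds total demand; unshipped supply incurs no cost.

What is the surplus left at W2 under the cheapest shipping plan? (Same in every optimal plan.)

5

Minimum-cost shipments:
  W1 to Store1: 30 × 1 = 30
  W2 to Store1: 5 × 7 = 35
  W2 to Store2: 35 × 2 = 70
  W3 to Store1: 40 × 2 = 80
Total cost = 215.
W2 ships 40 of its 45, leaving 5.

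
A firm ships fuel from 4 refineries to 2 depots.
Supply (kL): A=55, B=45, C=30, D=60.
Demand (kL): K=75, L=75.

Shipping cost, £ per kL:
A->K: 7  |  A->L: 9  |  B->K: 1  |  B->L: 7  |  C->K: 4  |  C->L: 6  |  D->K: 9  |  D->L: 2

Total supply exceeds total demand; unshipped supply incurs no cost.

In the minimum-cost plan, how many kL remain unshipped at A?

An optimal plan:
  A->L: 15 × £9 = £135
  B->K: 45 × £1 = £45
  C->K: 30 × £4 = £120
  D->L: 60 × £2 = £120
Total cost = £420.
A ships 15 of its 55, leaving 40.

40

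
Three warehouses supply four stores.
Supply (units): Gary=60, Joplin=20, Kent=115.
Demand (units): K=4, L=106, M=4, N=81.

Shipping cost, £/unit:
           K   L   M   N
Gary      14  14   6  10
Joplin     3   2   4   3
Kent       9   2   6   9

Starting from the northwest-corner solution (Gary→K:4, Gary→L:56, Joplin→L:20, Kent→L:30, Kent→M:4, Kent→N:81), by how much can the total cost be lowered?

Current plan cost = 4·14 + 56·14 + 20·2 + 30·2 + 4·6 + 81·9 = £1693.
Optimal plan:
  Gary->M: 4 × £6 = £24
  Gary->N: 56 × £10 = £560
  Joplin->N: 20 × £3 = £60
  Kent->K: 4 × £9 = £36
  Kent->L: 106 × £2 = £212
  Kent->N: 5 × £9 = £45
Optimal cost = £937.
Saving = 1693 − 937 = £756.

756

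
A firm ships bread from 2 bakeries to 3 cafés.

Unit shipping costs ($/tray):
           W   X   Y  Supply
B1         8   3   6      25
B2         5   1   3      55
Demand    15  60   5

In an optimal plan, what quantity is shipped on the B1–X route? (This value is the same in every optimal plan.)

25

Optimal shipments:
  B1 to X: 25 × $3 = $75
  B2 to W: 15 × $5 = $75
  B2 to X: 35 × $1 = $35
  B2 to Y: 5 × $3 = $15
Total cost = $200.
So B1→X carries 25 trays.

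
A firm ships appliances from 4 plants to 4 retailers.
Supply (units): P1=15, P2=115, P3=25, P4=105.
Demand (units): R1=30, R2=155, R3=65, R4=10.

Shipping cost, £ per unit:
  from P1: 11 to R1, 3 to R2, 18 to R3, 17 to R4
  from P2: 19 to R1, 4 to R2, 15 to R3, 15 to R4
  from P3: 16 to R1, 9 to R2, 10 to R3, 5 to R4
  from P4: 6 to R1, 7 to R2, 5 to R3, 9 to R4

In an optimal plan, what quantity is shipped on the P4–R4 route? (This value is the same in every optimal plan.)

0

Solving gives:
  P1→R2: 15 × £3 = £45
  P2→R2: 115 × £4 = £460
  P3→R2: 15 × £9 = £135
  P3→R4: 10 × £5 = £50
  P4→R1: 30 × £6 = £180
  P4→R2: 10 × £7 = £70
  P4→R3: 65 × £5 = £325
Total cost = £1265.
The route P4→R4 is not used.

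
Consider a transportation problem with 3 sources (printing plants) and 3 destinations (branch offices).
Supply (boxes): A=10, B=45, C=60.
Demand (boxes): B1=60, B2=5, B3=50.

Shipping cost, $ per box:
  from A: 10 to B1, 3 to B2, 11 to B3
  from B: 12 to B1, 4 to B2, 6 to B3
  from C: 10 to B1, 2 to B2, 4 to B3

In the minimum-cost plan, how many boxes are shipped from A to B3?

Solving gives:
  A→B1: 10 × $10 = $100
  B→B1: 45 × $12 = $540
  C→B1: 5 × $10 = $50
  C→B2: 5 × $2 = $10
  C→B3: 50 × $4 = $200
Total cost = $900.
The route A→B3 is not used.

0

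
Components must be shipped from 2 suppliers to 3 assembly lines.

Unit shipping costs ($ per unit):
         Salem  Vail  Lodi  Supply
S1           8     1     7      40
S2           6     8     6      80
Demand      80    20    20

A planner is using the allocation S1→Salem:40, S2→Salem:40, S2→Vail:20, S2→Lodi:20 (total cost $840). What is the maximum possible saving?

Current plan cost = 40·8 + 40·6 + 20·8 + 20·6 = $840.
Optimal plan:
  S1 to Vail: 20 × $1 = $20
  S1 to Lodi: 20 × $7 = $140
  S2 to Salem: 80 × $6 = $480
Optimal cost = $640.
Saving = 840 − 640 = $200.

200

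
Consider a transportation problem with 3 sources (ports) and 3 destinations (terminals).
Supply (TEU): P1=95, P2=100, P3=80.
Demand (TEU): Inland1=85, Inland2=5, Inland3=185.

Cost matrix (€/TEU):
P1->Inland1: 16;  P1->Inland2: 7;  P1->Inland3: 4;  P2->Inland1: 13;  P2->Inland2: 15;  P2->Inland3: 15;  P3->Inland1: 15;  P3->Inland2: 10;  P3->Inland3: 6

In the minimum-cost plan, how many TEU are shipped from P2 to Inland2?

Optimal shipments:
  P1 to Inland3: 95 × €4 = €380
  P2 to Inland1: 85 × €13 = €1105
  P2 to Inland2: 5 × €15 = €75
  P2 to Inland3: 10 × €15 = €150
  P3 to Inland3: 80 × €6 = €480
Total cost = €2190.
So P2→Inland2 carries 5 TEU.

5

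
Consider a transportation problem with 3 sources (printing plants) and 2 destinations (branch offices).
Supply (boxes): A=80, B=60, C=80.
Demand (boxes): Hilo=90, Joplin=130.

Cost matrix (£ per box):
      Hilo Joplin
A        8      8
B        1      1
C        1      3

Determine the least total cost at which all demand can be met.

780

Optimal allocation:
  A to Hilo: 10 × £8 = £80
  A to Joplin: 70 × £8 = £560
  B to Joplin: 60 × £1 = £60
  C to Hilo: 80 × £1 = £80
Total = 80 + 560 + 60 + 80 = £780.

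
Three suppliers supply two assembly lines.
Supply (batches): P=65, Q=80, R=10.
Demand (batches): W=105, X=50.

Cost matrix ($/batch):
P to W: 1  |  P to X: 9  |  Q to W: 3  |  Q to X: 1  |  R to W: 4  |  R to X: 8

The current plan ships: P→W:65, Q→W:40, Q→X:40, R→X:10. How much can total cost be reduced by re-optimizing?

Current plan cost = 65·1 + 40·3 + 40·1 + 10·8 = $305.
Optimal plan:
  P to W: 65 × $1 = $65
  Q to W: 30 × $3 = $90
  Q to X: 50 × $1 = $50
  R to W: 10 × $4 = $40
Optimal cost = $245.
Saving = 305 − 245 = $60.

60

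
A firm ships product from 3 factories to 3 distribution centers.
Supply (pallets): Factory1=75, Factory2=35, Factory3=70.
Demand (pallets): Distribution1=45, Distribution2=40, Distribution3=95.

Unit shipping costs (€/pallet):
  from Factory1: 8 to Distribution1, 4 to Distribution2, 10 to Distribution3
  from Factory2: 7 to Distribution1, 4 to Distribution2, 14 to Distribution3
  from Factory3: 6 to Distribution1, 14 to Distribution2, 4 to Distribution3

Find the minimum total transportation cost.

One minimum-cost allocation:
  Factory1–Distribution1: 10 × €8 = €80
  Factory1–Distribution2: 40 × €4 = €160
  Factory1–Distribution3: 25 × €10 = €250
  Factory2–Distribution1: 35 × €7 = €245
  Factory3–Distribution3: 70 × €4 = €280
Total = 80 + 160 + 250 + 245 + 280 = €1015.
(Supply check: Factory1 ships 75; Factory2 ships 35; Factory3 ships 70.)

1015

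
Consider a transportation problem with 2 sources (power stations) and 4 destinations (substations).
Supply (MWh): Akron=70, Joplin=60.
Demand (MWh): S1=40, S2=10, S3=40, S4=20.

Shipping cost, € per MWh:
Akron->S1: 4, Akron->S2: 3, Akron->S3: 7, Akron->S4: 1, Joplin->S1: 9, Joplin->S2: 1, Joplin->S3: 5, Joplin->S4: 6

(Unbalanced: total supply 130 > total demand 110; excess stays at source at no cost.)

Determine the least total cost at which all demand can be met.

390

An optimal shipping plan:
  Akron→S1: 40 × €4 = €160
  Akron→S4: 20 × €1 = €20
  Joplin→S2: 10 × €1 = €10
  Joplin→S3: 40 × €5 = €200
Total = 160 + 20 + 10 + 200 = €390.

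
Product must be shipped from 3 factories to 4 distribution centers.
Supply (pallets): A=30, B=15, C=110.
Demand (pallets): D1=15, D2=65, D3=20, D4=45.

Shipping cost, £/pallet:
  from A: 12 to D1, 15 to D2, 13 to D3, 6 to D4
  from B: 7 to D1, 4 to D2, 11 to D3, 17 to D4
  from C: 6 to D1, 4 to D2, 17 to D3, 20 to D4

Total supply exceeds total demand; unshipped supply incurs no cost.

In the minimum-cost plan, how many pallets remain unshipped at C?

An optimal plan:
  A to D4: 30 × £6 = £180
  B to D3: 15 × £11 = £165
  C to D1: 15 × £6 = £90
  C to D2: 65 × £4 = £260
  C to D3: 5 × £17 = £85
  C to D4: 15 × £20 = £300
Total cost = £1080.
C ships 100 of its 110, leaving 10.

10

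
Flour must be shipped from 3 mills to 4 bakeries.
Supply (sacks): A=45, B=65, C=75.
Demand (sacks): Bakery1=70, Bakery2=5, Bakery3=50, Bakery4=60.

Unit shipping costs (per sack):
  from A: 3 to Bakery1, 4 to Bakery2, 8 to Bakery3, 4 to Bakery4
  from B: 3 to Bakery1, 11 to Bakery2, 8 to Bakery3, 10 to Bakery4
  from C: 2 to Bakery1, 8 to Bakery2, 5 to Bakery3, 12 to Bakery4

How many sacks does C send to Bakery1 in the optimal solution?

20

Optimal shipments:
  A to Bakery4: 45 × 4 = 180
  B to Bakery1: 50 × 3 = 150
  B to Bakery4: 15 × 10 = 150
  C to Bakery1: 20 × 2 = 40
  C to Bakery2: 5 × 8 = 40
  C to Bakery3: 50 × 5 = 250
Total cost = 810.
So C→Bakery1 carries 20 sacks.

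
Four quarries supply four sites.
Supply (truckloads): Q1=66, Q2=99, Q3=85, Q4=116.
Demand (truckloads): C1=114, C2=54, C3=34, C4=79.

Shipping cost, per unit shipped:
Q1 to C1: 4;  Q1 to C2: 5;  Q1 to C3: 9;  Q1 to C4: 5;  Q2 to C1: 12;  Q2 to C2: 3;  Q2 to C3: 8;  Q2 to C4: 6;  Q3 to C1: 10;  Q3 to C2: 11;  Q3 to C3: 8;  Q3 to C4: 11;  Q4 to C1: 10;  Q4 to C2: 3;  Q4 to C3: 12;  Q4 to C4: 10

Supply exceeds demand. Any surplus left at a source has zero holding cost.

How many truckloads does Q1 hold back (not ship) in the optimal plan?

0

Minimum-cost shipments:
  Q1–C1: 66 truckloads
  Q2–C2: 20 truckloads
  Q2–C4: 79 truckloads
  Q3–C3: 34 truckloads
  Q4–C1: 48 truckloads
  Q4–C2: 34 truckloads
Total cost = 1652.
Q1 ships 66 of its 66, leaving 0.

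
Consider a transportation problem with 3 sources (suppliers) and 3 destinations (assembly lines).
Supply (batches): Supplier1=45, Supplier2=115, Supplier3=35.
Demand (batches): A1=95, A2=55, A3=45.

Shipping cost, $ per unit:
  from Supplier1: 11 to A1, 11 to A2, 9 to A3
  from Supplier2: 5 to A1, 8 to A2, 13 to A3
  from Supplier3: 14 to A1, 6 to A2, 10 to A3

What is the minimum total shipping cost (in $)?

1250

An optimal shipping plan:
  Supplier1→A3: 45 × $9 = $405
  Supplier2→A1: 95 × $5 = $475
  Supplier2→A2: 20 × $8 = $160
  Supplier3→A2: 35 × $6 = $210
Total = 405 + 475 + 160 + 210 = $1250.
(Supply check: Supplier1 ships 45; Supplier2 ships 115; Supplier3 ships 35.)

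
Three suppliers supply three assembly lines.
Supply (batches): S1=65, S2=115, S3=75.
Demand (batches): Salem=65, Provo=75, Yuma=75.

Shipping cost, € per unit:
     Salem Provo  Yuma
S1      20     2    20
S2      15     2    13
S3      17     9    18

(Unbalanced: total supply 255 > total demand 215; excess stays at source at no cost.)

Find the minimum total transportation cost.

2170

One minimum-cost allocation:
  S1->Provo: 65 batches
  S2->Salem: 30 batches
  S2->Provo: 10 batches
  S2->Yuma: 75 batches
  S3->Salem: 35 batches
Total cost = €2170.
(Supply check: S1 ships 65; S2 ships 115; S3 ships 35.)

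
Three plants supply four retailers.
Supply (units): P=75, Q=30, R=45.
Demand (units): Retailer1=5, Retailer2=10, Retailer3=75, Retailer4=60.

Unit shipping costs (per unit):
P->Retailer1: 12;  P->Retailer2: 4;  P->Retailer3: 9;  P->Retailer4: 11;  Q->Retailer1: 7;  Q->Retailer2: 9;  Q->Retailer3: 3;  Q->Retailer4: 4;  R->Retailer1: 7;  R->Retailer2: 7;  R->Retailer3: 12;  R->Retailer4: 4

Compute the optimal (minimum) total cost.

925

An optimal shipping plan:
  P–Retailer1: 5 × 12 = 60
  P–Retailer2: 10 × 4 = 40
  P–Retailer3: 60 × 9 = 540
  Q–Retailer3: 15 × 3 = 45
  Q–Retailer4: 15 × 4 = 60
  R–Retailer4: 45 × 4 = 180
Total = 60 + 40 + 540 + 45 + 60 + 180 = 925.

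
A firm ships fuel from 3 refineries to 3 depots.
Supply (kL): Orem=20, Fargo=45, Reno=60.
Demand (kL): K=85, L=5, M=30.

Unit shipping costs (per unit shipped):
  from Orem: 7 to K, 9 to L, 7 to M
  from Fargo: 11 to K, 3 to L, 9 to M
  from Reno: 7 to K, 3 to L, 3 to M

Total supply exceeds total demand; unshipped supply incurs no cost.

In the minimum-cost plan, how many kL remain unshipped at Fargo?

Minimum-cost shipments:
  Orem to K: 20 × 7 = 140
  Fargo to K: 35 × 11 = 385
  Fargo to L: 5 × 3 = 15
  Reno to K: 30 × 7 = 210
  Reno to M: 30 × 3 = 90
Total cost = 840.
Fargo ships 40 of its 45, leaving 5.

5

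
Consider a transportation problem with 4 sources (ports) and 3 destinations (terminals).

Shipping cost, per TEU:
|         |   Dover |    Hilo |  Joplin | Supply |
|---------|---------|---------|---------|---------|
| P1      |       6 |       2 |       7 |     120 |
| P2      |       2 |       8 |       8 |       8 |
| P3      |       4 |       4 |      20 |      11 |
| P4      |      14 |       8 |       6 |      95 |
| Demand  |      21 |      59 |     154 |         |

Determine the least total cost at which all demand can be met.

A cheapest plan:
  P1–Dover: 2 TEU
  P1–Hilo: 59 TEU
  P1–Joplin: 59 TEU
  P2–Dover: 8 TEU
  P3–Dover: 11 TEU
  P4–Joplin: 95 TEU
Total cost = 1173.

1173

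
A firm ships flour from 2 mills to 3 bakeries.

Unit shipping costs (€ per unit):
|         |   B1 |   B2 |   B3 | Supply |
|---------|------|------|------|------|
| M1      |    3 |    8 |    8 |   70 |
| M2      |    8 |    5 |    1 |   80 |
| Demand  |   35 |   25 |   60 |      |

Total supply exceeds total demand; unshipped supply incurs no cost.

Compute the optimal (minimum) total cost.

One minimum-cost allocation:
  M1–B1: 35 × €3 = €105
  M1–B2: 5 × €8 = €40
  M2–B2: 20 × €5 = €100
  M2–B3: 60 × €1 = €60
Total = 105 + 40 + 100 + 60 = €305.

305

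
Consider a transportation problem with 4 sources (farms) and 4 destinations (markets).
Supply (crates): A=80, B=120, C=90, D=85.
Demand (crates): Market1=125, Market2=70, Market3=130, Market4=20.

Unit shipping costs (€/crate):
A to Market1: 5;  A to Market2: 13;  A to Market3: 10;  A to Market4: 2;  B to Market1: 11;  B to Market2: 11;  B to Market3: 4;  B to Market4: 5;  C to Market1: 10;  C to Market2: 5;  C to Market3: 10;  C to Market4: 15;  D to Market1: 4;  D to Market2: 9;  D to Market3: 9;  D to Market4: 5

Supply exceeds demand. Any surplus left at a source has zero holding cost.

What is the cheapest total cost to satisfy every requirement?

One minimum-cost allocation:
  A→Market1: 40 × €5 = €200
  A→Market4: 20 × €2 = €40
  B→Market3: 120 × €4 = €480
  C→Market2: 70 × €5 = €350
  C→Market3: 10 × €10 = €100
  D→Market1: 85 × €4 = €340
Total = 200 + 40 + 480 + 350 + 100 + 340 = €1510.
(Supply check: A ships 60; B ships 120; C ships 80; D ships 85.)

1510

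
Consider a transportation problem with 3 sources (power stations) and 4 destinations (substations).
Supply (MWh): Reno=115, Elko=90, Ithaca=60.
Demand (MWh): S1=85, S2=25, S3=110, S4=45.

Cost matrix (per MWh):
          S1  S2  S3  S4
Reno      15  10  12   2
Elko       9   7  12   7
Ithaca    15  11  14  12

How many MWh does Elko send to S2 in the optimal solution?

The minimum-cost plan:
  Reno to S3: 70 MWh
  Reno to S4: 45 MWh
  Elko to S1: 85 MWh
  Elko to S2: 5 MWh
  Ithaca to S2: 20 MWh
  Ithaca to S3: 40 MWh
Total cost = 2510.
So Elko→S2 carries 5 MWh.

5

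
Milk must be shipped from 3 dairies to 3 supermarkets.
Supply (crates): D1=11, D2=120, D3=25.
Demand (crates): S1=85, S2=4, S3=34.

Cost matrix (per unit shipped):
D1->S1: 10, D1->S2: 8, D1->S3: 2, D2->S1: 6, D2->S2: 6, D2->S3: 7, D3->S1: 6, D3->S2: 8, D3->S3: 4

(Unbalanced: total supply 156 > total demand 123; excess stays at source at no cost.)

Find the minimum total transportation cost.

An optimal shipping plan:
  D1 to S3: 11 × 2 = 22
  D2 to S1: 85 × 6 = 510
  D2 to S2: 4 × 6 = 24
  D3 to S3: 23 × 4 = 92
Total = 22 + 510 + 24 + 92 = 648.
(Supply check: D1 ships 11; D2 ships 89; D3 ships 23.)

648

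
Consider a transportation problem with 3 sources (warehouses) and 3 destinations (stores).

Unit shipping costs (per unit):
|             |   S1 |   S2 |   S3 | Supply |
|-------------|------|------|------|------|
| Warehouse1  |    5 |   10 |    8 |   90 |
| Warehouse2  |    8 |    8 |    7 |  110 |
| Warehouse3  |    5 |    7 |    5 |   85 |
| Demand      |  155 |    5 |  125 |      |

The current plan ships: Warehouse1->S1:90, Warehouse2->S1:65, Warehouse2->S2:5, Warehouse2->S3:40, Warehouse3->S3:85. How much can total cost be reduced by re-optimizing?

65

Current plan cost = 90·5 + 65·8 + 5·8 + 40·7 + 85·5 = 1715.
Optimal plan:
  Warehouse1->S1: 90 units
  Warehouse2->S2: 5 units
  Warehouse2->S3: 105 units
  Warehouse3->S1: 65 units
  Warehouse3->S3: 20 units
Optimal cost = 1650.
Saving = 1715 − 1650 = 65.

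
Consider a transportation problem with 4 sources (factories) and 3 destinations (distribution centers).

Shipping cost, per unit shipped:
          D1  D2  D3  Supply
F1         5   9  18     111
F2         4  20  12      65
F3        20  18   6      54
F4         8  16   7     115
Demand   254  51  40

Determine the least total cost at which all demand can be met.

A cheapest plan:
  F1–D1: 74 × 5 = 370
  F1–D2: 37 × 9 = 333
  F2–D1: 65 × 4 = 260
  F3–D2: 14 × 18 = 252
  F3–D3: 40 × 6 = 240
  F4–D1: 115 × 8 = 920
Total = 370 + 333 + 260 + 252 + 240 + 920 = 2375.

2375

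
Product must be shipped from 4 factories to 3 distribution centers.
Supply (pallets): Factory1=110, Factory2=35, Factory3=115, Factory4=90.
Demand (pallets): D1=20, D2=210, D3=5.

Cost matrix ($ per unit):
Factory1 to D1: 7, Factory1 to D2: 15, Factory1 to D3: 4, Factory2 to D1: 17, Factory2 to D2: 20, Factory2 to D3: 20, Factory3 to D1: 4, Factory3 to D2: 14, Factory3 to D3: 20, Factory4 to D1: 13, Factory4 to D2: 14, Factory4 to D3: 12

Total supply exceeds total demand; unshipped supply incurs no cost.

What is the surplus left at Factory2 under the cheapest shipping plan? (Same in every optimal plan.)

35

Minimum-cost shipments:
  Factory1→D2: 25 pallets
  Factory1→D3: 5 pallets
  Factory3→D1: 20 pallets
  Factory3→D2: 95 pallets
  Factory4→D2: 90 pallets
Total cost = $3065.
Factory2 ships 0 of its 35, leaving 35.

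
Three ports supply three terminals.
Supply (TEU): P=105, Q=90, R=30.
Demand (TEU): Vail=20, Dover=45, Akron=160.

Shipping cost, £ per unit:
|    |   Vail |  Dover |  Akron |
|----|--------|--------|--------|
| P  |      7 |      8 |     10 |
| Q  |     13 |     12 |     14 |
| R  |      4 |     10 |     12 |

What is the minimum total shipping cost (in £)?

2420

One minimum-cost allocation:
  P->Akron: 105 × £10 = £1050
  Q->Dover: 35 × £12 = £420
  Q->Akron: 55 × £14 = £770
  R->Vail: 20 × £4 = £80
  R->Dover: 10 × £10 = £100
Total = 1050 + 420 + 770 + 80 + 100 = £2420.
(Supply check: P ships 105; Q ships 90; R ships 30.)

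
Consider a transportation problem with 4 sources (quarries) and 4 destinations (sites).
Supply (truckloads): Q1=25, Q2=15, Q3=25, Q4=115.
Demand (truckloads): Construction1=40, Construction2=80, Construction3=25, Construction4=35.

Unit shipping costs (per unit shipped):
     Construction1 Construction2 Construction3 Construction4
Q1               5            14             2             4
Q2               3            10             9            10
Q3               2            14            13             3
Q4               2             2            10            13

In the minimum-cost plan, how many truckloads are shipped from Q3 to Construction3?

0

The minimum-cost plan:
  Q1 to Construction3: 25 × 2 = 50
  Q2 to Construction1: 5 × 3 = 15
  Q2 to Construction4: 10 × 10 = 100
  Q3 to Construction4: 25 × 3 = 75
  Q4 to Construction1: 35 × 2 = 70
  Q4 to Construction2: 80 × 2 = 160
Total cost = 470.
The route Q3→Construction3 is not used.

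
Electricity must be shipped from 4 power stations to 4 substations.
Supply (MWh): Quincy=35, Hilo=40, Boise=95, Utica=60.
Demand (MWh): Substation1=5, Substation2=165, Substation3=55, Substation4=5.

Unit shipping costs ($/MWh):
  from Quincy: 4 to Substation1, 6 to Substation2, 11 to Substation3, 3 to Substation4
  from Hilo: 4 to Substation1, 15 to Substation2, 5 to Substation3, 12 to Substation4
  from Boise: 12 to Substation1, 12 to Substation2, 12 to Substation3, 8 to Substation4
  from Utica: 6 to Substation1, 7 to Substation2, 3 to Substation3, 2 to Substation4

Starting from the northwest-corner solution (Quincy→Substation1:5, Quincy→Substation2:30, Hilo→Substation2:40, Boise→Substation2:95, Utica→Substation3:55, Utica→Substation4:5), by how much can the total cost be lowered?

255

Current plan cost = 5·4 + 30·6 + 40·15 + 95·12 + 55·3 + 5·2 = $2115.
Optimal plan:
  Quincy to Substation2: 35 × $6 = $210
  Hilo to Substation1: 5 × $4 = $20
  Hilo to Substation3: 35 × $5 = $175
  Boise to Substation2: 95 × $12 = $1140
  Utica to Substation2: 35 × $7 = $245
  Utica to Substation3: 20 × $3 = $60
  Utica to Substation4: 5 × $2 = $10
Optimal cost = $1860.
Saving = 2115 − 1860 = $255.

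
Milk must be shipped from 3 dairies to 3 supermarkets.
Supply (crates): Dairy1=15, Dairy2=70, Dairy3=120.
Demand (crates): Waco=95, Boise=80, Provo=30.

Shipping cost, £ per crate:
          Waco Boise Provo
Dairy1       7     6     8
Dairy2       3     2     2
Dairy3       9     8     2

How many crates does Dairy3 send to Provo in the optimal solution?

The minimum-cost plan:
  Dairy1→Boise: 15 × £6 = £90
  Dairy2→Waco: 5 × £3 = £15
  Dairy2→Boise: 65 × £2 = £130
  Dairy3→Waco: 90 × £9 = £810
  Dairy3→Provo: 30 × £2 = £60
Total cost = £1105.
So Dairy3→Provo carries 30 crates.

30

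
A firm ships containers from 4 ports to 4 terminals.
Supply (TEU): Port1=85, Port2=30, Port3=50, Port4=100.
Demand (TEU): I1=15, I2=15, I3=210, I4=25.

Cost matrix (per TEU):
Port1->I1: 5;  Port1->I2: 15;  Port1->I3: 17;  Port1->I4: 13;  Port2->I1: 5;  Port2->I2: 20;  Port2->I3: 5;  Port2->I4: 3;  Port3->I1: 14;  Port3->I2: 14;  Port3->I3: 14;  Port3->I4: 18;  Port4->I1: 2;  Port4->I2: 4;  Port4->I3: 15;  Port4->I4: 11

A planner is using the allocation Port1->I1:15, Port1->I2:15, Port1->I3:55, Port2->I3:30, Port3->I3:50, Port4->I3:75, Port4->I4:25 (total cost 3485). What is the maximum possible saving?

150

Current plan cost = 15·5 + 15·15 + 55·17 + 30·5 + 50·14 + 75·15 + 25·11 = 3485.
Optimal plan:
  Port1→I3: 60 × 17 = 1020
  Port1→I4: 25 × 13 = 325
  Port2→I3: 30 × 5 = 150
  Port3→I3: 50 × 14 = 700
  Port4→I1: 15 × 2 = 30
  Port4→I2: 15 × 4 = 60
  Port4→I3: 70 × 15 = 1050
Optimal cost = 3335.
Saving = 3485 − 3335 = 150.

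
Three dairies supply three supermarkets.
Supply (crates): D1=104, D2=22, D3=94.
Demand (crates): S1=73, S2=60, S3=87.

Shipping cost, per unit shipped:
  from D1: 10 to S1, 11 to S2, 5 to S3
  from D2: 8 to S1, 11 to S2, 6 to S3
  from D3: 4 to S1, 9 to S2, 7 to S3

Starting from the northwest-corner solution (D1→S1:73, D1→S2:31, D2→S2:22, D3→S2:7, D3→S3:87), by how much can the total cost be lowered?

Current plan cost = 73·10 + 31·11 + 22·11 + 7·9 + 87·7 = 1985.
Optimal plan:
  D1->S2: 17 × 11 = 187
  D1->S3: 87 × 5 = 435
  D2->S2: 22 × 11 = 242
  D3->S1: 73 × 4 = 292
  D3->S2: 21 × 9 = 189
Optimal cost = 1345.
Saving = 1985 − 1345 = 640.

640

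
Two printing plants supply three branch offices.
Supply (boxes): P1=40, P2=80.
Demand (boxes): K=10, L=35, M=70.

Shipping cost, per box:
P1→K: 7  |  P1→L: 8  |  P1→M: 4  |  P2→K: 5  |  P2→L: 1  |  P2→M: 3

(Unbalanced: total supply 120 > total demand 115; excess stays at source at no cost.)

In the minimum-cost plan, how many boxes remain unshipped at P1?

5

Minimum-cost shipments:
  P1→M: 35 × 4 = 140
  P2→K: 10 × 5 = 50
  P2→L: 35 × 1 = 35
  P2→M: 35 × 3 = 105
Total cost = 330.
P1 ships 35 of its 40, leaving 5.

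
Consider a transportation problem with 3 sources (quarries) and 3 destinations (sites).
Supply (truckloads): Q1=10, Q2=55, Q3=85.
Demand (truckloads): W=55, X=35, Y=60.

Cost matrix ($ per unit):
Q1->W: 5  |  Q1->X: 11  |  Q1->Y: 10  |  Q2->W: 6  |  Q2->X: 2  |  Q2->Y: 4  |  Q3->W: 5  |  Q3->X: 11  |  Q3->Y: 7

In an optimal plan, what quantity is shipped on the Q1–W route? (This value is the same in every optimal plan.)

10

Solving gives:
  Q1–W: 10 × $5 = $50
  Q2–X: 35 × $2 = $70
  Q2–Y: 20 × $4 = $80
  Q3–W: 45 × $5 = $225
  Q3–Y: 40 × $7 = $280
Total cost = $705.
So Q1→W carries 10 truckloads.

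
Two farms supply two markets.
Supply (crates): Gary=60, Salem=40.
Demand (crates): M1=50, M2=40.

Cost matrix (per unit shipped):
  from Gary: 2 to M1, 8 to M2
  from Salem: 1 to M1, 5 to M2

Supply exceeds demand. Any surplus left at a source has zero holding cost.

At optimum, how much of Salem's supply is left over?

Minimum-cost shipments:
  Gary→M1: 50 × 2 = 100
  Salem→M2: 40 × 5 = 200
Total cost = 300.
Salem ships 40 of its 40, leaving 0.

0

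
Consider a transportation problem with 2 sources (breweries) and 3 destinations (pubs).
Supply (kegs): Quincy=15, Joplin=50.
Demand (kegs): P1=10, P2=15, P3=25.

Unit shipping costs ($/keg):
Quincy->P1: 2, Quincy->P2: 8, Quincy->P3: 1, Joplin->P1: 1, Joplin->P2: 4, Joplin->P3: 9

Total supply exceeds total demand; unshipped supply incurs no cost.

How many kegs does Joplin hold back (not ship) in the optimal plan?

Minimum-cost shipments:
  Quincy–P3: 15 × $1 = $15
  Joplin–P1: 10 × $1 = $10
  Joplin–P2: 15 × $4 = $60
  Joplin–P3: 10 × $9 = $90
Total cost = $175.
Joplin ships 35 of its 50, leaving 15.

15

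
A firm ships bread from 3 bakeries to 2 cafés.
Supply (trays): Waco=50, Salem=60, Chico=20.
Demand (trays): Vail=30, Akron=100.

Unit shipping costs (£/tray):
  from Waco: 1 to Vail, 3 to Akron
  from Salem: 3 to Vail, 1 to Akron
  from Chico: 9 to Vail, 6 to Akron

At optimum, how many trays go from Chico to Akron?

20

The minimum-cost plan:
  Waco–Vail: 30 × £1 = £30
  Waco–Akron: 20 × £3 = £60
  Salem–Akron: 60 × £1 = £60
  Chico–Akron: 20 × £6 = £120
Total cost = £270.
So Chico→Akron carries 20 trays.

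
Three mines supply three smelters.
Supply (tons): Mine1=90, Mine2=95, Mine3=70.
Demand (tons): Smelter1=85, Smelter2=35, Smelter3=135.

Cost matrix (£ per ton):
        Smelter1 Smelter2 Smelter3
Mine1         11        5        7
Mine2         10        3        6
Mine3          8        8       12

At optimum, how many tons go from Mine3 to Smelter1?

Optimal shipments:
  Mine1–Smelter3: 90 tons
  Mine2–Smelter1: 15 tons
  Mine2–Smelter2: 35 tons
  Mine2–Smelter3: 45 tons
  Mine3–Smelter1: 70 tons
Total cost = £1715.
So Mine3→Smelter1 carries 70 tons.

70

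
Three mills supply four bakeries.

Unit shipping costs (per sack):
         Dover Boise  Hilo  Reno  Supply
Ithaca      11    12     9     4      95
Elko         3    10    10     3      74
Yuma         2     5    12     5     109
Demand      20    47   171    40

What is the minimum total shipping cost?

2094

A cheapest plan:
  Ithaca->Hilo: 95 sacks
  Elko->Hilo: 74 sacks
  Yuma->Dover: 20 sacks
  Yuma->Boise: 47 sacks
  Yuma->Hilo: 2 sacks
  Yuma->Reno: 40 sacks
Total cost = 2094.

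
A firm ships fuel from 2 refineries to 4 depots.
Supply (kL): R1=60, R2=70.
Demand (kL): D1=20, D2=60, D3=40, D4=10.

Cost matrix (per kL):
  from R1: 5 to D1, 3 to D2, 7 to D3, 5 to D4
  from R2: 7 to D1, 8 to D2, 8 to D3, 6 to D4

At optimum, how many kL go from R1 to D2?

Optimal shipments:
  R1 to D2: 60 × 3 = 180
  R2 to D1: 20 × 7 = 140
  R2 to D3: 40 × 8 = 320
  R2 to D4: 10 × 6 = 60
Total cost = 700.
So R1→D2 carries 60 kL.

60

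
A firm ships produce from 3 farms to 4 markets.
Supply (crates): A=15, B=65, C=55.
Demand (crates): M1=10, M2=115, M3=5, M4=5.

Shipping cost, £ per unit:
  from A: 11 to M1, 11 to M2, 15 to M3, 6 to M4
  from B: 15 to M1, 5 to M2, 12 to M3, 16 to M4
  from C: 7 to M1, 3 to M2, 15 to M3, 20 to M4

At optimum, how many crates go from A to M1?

The minimum-cost plan:
  A–M1: 10 × £11 = £110
  A–M4: 5 × £6 = £30
  B–M2: 60 × £5 = £300
  B–M3: 5 × £12 = £60
  C–M2: 55 × £3 = £165
Total cost = £665.
So A→M1 carries 10 crates.

10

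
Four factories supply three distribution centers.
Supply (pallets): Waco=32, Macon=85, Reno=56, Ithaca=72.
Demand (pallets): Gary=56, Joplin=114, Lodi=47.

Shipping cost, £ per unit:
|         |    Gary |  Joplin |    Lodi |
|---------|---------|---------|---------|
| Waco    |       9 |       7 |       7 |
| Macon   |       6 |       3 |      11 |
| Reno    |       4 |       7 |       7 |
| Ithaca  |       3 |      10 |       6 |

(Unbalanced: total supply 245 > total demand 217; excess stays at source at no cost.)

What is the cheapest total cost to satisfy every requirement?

939

One minimum-cost allocation:
  Waco to Joplin: 4 × £7 = £28
  Macon to Joplin: 85 × £3 = £255
  Reno to Joplin: 25 × £7 = £175
  Reno to Lodi: 31 × £7 = £217
  Ithaca to Gary: 56 × £3 = £168
  Ithaca to Lodi: 16 × £6 = £96
Total = 28 + 255 + 175 + 217 + 168 + 96 = £939.
(Supply check: Waco ships 4; Macon ships 85; Reno ships 56; Ithaca ships 72.)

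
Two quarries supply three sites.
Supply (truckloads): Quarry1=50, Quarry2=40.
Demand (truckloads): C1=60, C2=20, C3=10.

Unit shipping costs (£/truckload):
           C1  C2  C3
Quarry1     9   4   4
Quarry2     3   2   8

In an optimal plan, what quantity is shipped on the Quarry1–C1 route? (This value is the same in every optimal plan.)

20

Optimal shipments:
  Quarry1–C1: 20 truckloads
  Quarry1–C2: 20 truckloads
  Quarry1–C3: 10 truckloads
  Quarry2–C1: 40 truckloads
Total cost = £420.
So Quarry1→C1 carries 20 truckloads.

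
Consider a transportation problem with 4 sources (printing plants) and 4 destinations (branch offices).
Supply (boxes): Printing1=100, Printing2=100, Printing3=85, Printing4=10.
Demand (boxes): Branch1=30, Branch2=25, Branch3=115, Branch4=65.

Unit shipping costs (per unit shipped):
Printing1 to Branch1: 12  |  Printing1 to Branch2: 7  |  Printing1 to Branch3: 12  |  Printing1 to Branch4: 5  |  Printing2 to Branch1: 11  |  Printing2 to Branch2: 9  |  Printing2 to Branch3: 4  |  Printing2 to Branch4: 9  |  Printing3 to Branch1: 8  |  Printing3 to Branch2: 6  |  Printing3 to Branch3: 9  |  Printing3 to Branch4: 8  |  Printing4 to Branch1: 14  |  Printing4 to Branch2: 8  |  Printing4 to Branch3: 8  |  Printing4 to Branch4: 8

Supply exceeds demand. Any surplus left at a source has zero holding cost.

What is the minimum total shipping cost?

An optimal shipping plan:
  Printing1 to Branch4: 65 × 5 = 325
  Printing2 to Branch3: 100 × 4 = 400
  Printing3 to Branch1: 30 × 8 = 240
  Printing3 to Branch2: 25 × 6 = 150
  Printing3 to Branch3: 5 × 9 = 45
  Printing4 to Branch3: 10 × 8 = 80
Total = 325 + 400 + 240 + 150 + 45 + 80 = 1240.

1240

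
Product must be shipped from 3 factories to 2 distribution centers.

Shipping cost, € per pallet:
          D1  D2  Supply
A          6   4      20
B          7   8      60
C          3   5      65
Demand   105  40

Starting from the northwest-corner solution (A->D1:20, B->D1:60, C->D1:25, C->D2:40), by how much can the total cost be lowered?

100

Current plan cost = 20·6 + 60·7 + 25·3 + 40·5 = €815.
Optimal plan:
  A to D2: 20 × €4 = €80
  B to D1: 40 × €7 = €280
  B to D2: 20 × €8 = €160
  C to D1: 65 × €3 = €195
Optimal cost = €715.
Saving = 815 − 715 = €100.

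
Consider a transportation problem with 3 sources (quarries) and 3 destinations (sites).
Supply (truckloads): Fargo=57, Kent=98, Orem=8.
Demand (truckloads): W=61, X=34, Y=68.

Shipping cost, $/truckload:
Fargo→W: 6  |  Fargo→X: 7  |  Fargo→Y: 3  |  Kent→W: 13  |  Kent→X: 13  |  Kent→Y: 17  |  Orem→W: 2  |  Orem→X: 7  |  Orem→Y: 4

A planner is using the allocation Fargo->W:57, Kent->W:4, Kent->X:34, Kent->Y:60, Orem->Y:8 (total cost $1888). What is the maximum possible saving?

399

Current plan cost = 57·6 + 4·13 + 34·13 + 60·17 + 8·4 = $1888.
Optimal plan:
  Fargo to Y: 57 truckloads
  Kent to W: 61 truckloads
  Kent to X: 34 truckloads
  Kent to Y: 3 truckloads
  Orem to Y: 8 truckloads
Optimal cost = $1489.
Saving = 1888 − 1489 = $399.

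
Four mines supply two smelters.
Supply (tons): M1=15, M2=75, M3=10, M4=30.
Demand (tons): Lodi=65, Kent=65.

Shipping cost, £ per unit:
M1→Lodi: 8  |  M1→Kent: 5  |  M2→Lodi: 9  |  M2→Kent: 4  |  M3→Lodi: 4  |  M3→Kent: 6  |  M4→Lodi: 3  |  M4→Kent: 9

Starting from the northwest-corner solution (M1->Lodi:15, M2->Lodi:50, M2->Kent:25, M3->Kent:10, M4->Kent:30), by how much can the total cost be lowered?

400

Current plan cost = 15·8 + 50·9 + 25·4 + 10·6 + 30·9 = £1000.
Optimal plan:
  M1–Lodi: 15 × £8 = £120
  M2–Lodi: 10 × £9 = £90
  M2–Kent: 65 × £4 = £260
  M3–Lodi: 10 × £4 = £40
  M4–Lodi: 30 × £3 = £90
Optimal cost = £600.
Saving = 1000 − 600 = £400.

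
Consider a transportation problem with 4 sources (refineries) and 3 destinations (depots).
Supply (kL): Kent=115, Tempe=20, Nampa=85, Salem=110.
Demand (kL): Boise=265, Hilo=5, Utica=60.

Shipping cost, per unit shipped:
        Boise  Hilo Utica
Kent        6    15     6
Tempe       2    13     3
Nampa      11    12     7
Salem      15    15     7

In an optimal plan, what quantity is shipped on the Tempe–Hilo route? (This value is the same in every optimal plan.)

Optimal shipments:
  Kent–Boise: 115 × 6 = 690
  Tempe–Boise: 20 × 2 = 40
  Nampa–Boise: 85 × 11 = 935
  Salem–Boise: 45 × 15 = 675
  Salem–Hilo: 5 × 15 = 75
  Salem–Utica: 60 × 7 = 420
Total cost = 2835.
The route Tempe→Hilo is not used.

0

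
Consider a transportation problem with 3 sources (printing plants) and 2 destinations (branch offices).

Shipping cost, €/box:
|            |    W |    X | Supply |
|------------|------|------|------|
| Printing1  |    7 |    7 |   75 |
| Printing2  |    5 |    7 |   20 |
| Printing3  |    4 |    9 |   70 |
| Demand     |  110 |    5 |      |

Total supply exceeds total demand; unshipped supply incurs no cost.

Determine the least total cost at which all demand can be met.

One minimum-cost allocation:
  Printing1→W: 20 × €7 = €140
  Printing1→X: 5 × €7 = €35
  Printing2→W: 20 × €5 = €100
  Printing3→W: 70 × €4 = €280
Total = 140 + 35 + 100 + 280 = €555.

555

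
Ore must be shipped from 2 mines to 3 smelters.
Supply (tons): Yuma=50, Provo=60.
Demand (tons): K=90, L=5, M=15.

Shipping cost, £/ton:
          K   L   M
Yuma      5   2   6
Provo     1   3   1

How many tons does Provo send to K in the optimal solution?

45

The minimum-cost plan:
  Yuma->K: 45 × £5 = £225
  Yuma->L: 5 × £2 = £10
  Provo->K: 45 × £1 = £45
  Provo->M: 15 × £1 = £15
Total cost = £295.
So Provo→K carries 45 tons.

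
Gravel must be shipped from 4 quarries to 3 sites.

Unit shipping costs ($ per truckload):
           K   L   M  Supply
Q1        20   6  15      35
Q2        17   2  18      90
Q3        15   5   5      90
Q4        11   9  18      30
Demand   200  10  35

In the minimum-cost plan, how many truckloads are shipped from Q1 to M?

0

Optimal shipments:
  Q1 to K: 35 × $20 = $700
  Q2 to K: 80 × $17 = $1360
  Q2 to L: 10 × $2 = $20
  Q3 to K: 55 × $15 = $825
  Q3 to M: 35 × $5 = $175
  Q4 to K: 30 × $11 = $330
Total cost = $3410.
The route Q1→M is not used.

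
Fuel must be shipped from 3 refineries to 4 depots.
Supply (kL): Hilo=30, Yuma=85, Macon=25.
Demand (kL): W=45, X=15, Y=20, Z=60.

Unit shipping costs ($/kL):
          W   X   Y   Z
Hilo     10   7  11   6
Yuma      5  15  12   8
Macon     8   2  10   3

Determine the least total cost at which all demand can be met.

865

One minimum-cost allocation:
  Hilo–Z: 30 × $6 = $180
  Yuma–W: 45 × $5 = $225
  Yuma–Y: 20 × $12 = $240
  Yuma–Z: 20 × $8 = $160
  Macon–X: 15 × $2 = $30
  Macon–Z: 10 × $3 = $30
Total = 180 + 225 + 240 + 160 + 30 + 30 = $865.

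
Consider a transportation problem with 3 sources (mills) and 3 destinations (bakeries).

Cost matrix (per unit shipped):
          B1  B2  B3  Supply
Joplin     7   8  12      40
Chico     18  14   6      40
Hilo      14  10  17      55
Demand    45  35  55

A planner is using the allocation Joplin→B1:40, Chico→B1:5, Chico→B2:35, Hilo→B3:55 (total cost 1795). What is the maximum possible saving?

Current plan cost = 40·7 + 5·18 + 35·14 + 55·17 = 1795.
Optimal plan:
  Joplin->B1: 40 × 7 = 280
  Chico->B3: 40 × 6 = 240
  Hilo->B1: 5 × 14 = 70
  Hilo->B2: 35 × 10 = 350
  Hilo->B3: 15 × 17 = 255
Optimal cost = 1195.
Saving = 1795 − 1195 = 600.

600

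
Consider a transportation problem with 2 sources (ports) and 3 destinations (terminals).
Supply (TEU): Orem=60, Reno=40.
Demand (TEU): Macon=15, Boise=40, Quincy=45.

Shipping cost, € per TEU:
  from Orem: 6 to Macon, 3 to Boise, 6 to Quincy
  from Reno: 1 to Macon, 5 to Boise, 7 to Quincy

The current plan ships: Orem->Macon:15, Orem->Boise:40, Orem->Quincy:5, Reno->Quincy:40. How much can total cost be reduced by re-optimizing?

90

Current plan cost = 15·6 + 40·3 + 5·6 + 40·7 = €520.
Optimal plan:
  Orem to Boise: 40 × €3 = €120
  Orem to Quincy: 20 × €6 = €120
  Reno to Macon: 15 × €1 = €15
  Reno to Quincy: 25 × €7 = €175
Optimal cost = €430.
Saving = 520 − 430 = €90.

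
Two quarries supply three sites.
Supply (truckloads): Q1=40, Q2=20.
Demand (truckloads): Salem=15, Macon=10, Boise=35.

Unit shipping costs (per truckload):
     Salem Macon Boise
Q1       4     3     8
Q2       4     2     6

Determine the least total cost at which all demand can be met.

Optimal allocation:
  Q1→Salem: 15 × 4 = 60
  Q1→Macon: 10 × 3 = 30
  Q1→Boise: 15 × 8 = 120
  Q2→Boise: 20 × 6 = 120
Total = 60 + 30 + 120 + 120 = 330.

330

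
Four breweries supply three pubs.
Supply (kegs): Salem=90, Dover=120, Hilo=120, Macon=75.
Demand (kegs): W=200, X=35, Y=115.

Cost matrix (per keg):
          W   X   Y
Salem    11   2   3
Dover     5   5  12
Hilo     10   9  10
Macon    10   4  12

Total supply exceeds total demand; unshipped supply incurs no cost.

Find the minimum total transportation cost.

2060

A cheapest plan:
  Salem→Y: 90 kegs
  Dover→W: 120 kegs
  Hilo→W: 80 kegs
  Hilo→Y: 25 kegs
  Macon→X: 35 kegs
Total cost = 2060.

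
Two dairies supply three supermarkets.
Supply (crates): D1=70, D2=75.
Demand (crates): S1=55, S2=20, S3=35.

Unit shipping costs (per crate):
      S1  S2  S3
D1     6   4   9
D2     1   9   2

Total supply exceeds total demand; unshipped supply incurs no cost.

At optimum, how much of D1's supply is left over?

35

An optimal plan:
  D1 to S1: 15 × 6 = 90
  D1 to S2: 20 × 4 = 80
  D2 to S1: 40 × 1 = 40
  D2 to S3: 35 × 2 = 70
Total cost = 280.
D1 ships 35 of its 70, leaving 35.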